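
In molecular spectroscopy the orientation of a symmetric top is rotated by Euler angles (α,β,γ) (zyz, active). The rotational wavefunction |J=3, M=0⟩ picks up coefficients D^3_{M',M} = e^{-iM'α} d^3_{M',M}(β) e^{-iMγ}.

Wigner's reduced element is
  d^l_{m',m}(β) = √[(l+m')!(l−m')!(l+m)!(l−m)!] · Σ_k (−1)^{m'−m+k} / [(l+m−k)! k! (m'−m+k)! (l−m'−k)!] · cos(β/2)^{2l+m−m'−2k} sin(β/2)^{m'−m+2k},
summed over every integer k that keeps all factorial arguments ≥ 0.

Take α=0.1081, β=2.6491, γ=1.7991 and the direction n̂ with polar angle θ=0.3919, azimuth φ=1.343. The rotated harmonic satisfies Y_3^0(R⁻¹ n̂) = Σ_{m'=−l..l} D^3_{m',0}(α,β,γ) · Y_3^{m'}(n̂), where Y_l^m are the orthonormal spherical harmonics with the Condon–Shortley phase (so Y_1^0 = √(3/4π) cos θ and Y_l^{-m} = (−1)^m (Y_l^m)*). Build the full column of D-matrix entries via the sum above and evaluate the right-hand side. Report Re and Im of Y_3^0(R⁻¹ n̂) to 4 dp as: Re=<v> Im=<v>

Need the full column D^3_{m',0} for m'=−3..3 at α=0.1081, β=2.6491, γ=1.7991.
cos(β/2)=0.243765, sin(β/2)=0.969834
d^3_{-3,0}: single k=3 term ⇒ +0.059091;  D = +0.056011+0.018829i
d^3_{-2,0}: k∈[2..3] ⇒ +0.018190 -0.287935 = -0.269744;  D = -0.263465-0.057865i
d^3_{-1,0}: k∈[1..3] ⇒ +0.002892 -0.137316 +0.724519 = +0.590096;  D = +0.586651+0.063665i
d^3_{0,0}: k∈[0..3] ⇒ +0.000210 -0.029890 +0.473125 -0.832118 = -0.388673;  D = -0.388673+0.000000i
d^3_{1,0}: k∈[0..2] ⇒ -0.002892 +0.137316 -0.724519 = -0.590096;  D = -0.586651+0.063665i
d^3_{2,0}: k∈[0..1] ⇒ +0.018190 -0.287935 = -0.269744;  D = -0.263465+0.057865i
d^3_{3,0}: single k=0 term ⇒ -0.059091;  D = -0.056011+0.018829i
Y_3^{m'}(θ=0.3919,φ=1.343) and Σ D·Y over m':
  (+0.0560+0.0188i)·(-0.0147+0.0180i)  (-0.2635-0.0579i)·(-0.1237-0.0606i)  (+0.5867+0.0637i)·(+0.0912-0.3933i)  (-0.3887+0.0000i)·(+0.4382+0.0000i)  (-0.5867+0.0637i)·(-0.0912-0.3933i)  (-0.2635+0.0579i)·(-0.1237+0.0606i)  (-0.0560+0.0188i)·(+0.0147+0.0180i)
Y_3^0(R⁻¹ n̂) = +0.042587-0.000000i

Re=0.0426 Im=0.0000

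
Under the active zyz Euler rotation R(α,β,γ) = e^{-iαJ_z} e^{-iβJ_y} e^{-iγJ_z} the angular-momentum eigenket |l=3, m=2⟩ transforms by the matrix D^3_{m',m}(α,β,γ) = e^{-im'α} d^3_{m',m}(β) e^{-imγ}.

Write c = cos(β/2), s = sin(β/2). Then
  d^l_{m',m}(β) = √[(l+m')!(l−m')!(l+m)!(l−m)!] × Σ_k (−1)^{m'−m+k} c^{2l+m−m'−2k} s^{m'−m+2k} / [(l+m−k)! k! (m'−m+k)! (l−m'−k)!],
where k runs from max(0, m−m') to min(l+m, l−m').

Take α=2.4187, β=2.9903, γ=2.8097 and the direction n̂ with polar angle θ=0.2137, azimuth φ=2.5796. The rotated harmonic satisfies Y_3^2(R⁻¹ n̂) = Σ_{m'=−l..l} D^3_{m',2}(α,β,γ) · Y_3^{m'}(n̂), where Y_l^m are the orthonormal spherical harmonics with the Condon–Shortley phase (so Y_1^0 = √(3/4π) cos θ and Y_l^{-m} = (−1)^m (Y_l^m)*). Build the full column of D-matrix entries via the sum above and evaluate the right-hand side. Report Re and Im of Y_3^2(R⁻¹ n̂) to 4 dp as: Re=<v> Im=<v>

Re=-0.1077 Im=-0.0550

Need the full column D^3_{m',2} for m'=−3..3 at α=2.4187, β=2.9903, γ=2.8097.
cos(β/2)=0.075574, sin(β/2)=0.997140
d^3_{-3,2}: single k=5 term ⇒ +0.182486;  D = -0.012018+0.182090i
d^3_{-2,2}: k∈[4..5] ⇒ +0.028232 -0.982963 = -0.954731;  D = -0.677387+0.672799i
d^3_{-1,2}: k∈[3..4] ⇒ +0.002707 -0.235589 = -0.232882;  D = +0.232476-0.013757i
d^3_{0,2}: k∈[2..3] ⇒ +0.000178 -0.030927 = -0.030749;  D = -0.024220-0.018945i
d^3_{1,2}: k∈[1..2] ⇒ +0.000008 -0.002707 = -0.002699;  D = +0.000494+0.002653i
d^3_{2,2}: k∈[0..1] ⇒ +0.000000 -0.000162 = -0.000162;  D = +0.000083-0.000139i
d^3_{3,2}: single k=0 term ⇒ -0.000006;  D = -0.000006+0.000002i
Y_3^{m'}(θ=0.2137,φ=2.5796) and Σ D·Y over m':
  (-0.0120+0.1821i)·(+0.0005-0.0040i)  (-0.6774+0.6728i)·(+0.0194+0.0405i)  (+0.2325-0.0138i)·(-0.2189-0.1379i)  (-0.0242-0.0189i)·(+0.6474+0.0000i)  (+0.0005+0.0027i)·(+0.2189-0.1379i)  (+0.0001-0.0001i)·(+0.0194-0.0405i)  (-0.0000+0.0000i)·(-0.0005-0.0040i)
Y_3^2(R⁻¹ n̂) = -0.107694-0.055050i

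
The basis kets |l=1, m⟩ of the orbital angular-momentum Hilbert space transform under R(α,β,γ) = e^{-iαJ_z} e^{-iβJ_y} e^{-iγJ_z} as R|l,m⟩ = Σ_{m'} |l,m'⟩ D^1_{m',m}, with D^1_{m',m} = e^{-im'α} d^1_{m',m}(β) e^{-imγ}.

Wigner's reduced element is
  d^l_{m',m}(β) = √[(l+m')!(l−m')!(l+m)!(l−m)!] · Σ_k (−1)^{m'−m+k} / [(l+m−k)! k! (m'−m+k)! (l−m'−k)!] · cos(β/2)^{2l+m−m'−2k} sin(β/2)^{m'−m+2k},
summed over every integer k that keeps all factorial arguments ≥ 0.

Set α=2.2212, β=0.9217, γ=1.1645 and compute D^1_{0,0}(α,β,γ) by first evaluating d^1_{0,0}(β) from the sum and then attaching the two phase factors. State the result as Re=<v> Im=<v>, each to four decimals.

Re=0.6045 Im=0.0000

First d^1_{0,0}(β=0.9217), then the phase factors e^{-i(0)α} and e^{-i(0)γ}:
Half-angle: c=0.895675, s=0.444710. N=√(1·1·1·1)=1.000000
k: max(0,(0)−(0))=0 … min(1+(0),1−(0))=1
  k=0: (−1)^0·1.0000/(1)·0.8957^2·0.4447^0 = +0.802233
  k=1: (−1)^1·1.0000/(1)·0.8957^0·0.4447^2 = -0.197767
d^1_{0,0}(0.9217) = +0.802233 -0.197767 = +0.604467
Phases: e^{-i·(0)·2.2212}=+1.000000+0.000000i, e^{-i·(0)·1.1645}=+1.000000+0.000000i ⇒ D=+0.604467+0.000000i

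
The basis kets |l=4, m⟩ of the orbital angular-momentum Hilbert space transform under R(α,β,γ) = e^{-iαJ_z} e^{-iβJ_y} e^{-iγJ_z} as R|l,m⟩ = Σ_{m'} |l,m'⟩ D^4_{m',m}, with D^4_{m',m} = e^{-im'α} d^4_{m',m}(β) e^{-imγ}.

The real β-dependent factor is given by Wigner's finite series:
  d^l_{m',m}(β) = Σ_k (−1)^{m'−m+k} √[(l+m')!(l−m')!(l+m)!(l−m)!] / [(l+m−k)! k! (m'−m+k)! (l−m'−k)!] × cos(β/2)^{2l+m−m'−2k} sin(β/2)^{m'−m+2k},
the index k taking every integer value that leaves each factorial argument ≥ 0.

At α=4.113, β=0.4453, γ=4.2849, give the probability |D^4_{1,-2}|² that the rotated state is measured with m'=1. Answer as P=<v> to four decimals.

First d^4_{1,-2}(β=0.4453), then the phase factors e^{-i(1)α} and e^{-i(-2)γ}:
Half-angle: c=0.975316, s=0.220815. N=√(120·6·2·720)=1018.233765
Admissible k: 0..2 (factorial args all ≥0)
  k=0: (−1)^3·1018.2338/(72)·0.9753^5·0.2208^3 = -0.134378
  k=1: (−1)^4·1018.2338/(48)·0.9753^3·0.2208^5 = +0.010332
  k=2: (−1)^5·1018.2338/(240)·0.9753^1·0.2208^7 = -0.000106
d^4_{1,-2}(0.4453) = -0.134378 +0.010332 -0.000106 = -0.124151
|D^4_{1,-2}|² = |d^4_{1,-2}(β)|² = (-0.124151)² = 0.015414 (the z-rotation phases have unit modulus)

P=0.0154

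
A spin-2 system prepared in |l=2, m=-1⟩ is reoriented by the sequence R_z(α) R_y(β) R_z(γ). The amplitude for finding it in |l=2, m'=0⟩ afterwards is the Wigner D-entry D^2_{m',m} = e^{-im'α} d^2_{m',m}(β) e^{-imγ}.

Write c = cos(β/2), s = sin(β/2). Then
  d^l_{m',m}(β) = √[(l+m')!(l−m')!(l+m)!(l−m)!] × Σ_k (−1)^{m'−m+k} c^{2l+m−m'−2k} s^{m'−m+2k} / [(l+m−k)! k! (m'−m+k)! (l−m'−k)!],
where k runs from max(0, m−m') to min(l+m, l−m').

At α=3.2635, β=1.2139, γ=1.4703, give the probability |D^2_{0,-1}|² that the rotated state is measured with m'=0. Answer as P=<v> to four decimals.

First d^2_{0,-1}(β=1.2139), then the phase factors e^{-i(0)α} and e^{-i(-1)γ}:
With c≡cos(β/2)=0.821391 and s≡sin(β/2)=0.570365, N=[2·2·1·6]^{1/2}=4.898979
Admissible k: 0..1 (factorial args all ≥0)
  k=0: (−1)^1·4.8990/(2)·0.8214^3·0.5704^1 = -0.774246
  k=1: (−1)^2·4.8990/(2)·0.8214^1·0.5704^3 = +0.373322
d^2_{0,-1}(1.2139) = -0.774246 +0.373322 = -0.400923
|D^2_{0,-1}|² = |d^2_{0,-1}(β)|² = (-0.400923)² = 0.160740 (the z-rotation phases have unit modulus)

P=0.1607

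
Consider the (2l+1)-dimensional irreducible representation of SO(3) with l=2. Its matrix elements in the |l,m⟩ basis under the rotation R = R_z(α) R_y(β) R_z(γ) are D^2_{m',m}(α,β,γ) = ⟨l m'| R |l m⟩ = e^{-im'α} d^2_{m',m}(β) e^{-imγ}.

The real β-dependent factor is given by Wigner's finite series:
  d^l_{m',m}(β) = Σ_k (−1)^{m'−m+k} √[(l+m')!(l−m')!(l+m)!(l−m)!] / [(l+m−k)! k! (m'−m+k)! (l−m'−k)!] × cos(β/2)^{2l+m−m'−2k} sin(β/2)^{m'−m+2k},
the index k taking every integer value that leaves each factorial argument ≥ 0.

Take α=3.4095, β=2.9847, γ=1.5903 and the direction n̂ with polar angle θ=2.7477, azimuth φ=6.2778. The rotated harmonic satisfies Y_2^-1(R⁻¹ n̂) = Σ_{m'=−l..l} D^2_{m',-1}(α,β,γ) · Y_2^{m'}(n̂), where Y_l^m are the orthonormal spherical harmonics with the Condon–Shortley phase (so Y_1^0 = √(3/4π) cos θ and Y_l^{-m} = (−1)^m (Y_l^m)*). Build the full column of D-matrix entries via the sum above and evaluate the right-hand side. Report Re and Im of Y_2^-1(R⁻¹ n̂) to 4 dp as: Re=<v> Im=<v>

Need the full column D^2_{m',-1} for m'=−2..2 at α=3.4095, β=2.9847, γ=1.5903.
cos(β/2)=0.078366, sin(β/2)=0.996925
d^2_{-2,-1}: single k=1 term ⇒ +0.000960;  D = -0.000506+0.000815i
d^2_{-1,-1}: k∈[0..1] ⇒ +0.000038 -0.018310 = -0.018273;  D = -0.005180+0.017523i
d^2_{0,-1}: k∈[0..1] ⇒ -0.001175 +0.190191 = +0.189016;  D = -0.003686+0.188980i
d^2_{1,-1}: k∈[0..1] ⇒ +0.018310 -0.987755 = -0.969445;  D = +0.238345+0.939689i
d^2_{2,-1}: single k=0 term ⇒ -0.155290;  D = -0.076663-0.135048i
Y_2^{m'}(θ=2.7477,φ=6.2778) and Σ D·Y over m':
  (-0.0005+0.0008i)·(+0.0569+0.0006i)  (-0.0052+0.0175i)·(-0.2738-0.0015i)  (-0.0037+0.1890i)·(+0.4914+0.0000i)  (+0.2383+0.9397i)·(+0.2738-0.0015i)  (-0.0767-0.1350i)·(+0.0569-0.0006i)
Y_2^-1(R⁻¹ n̂) = +0.061800+0.337409i

Re=0.0618 Im=0.3374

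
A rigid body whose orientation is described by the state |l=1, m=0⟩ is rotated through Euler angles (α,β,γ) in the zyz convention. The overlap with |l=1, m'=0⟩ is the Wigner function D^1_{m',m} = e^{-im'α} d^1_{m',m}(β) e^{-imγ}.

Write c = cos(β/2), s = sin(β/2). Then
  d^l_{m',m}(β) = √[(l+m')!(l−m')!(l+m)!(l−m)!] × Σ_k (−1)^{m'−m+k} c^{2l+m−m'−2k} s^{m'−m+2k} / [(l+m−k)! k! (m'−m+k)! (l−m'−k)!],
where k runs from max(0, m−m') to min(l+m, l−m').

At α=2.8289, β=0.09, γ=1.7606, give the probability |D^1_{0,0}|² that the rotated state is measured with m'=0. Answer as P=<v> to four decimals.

Split into d^1_{0,0}(β=0.09) × two z-phases.
With c≡cos(β/2)=0.998988 and s≡sin(β/2)=0.044985, N=[1·1·1·1]^{1/2}=1.000000
k: max(0,(0)−(0))=0 … min(1+(0),1−(0))=1
  k=0: (−1)^0·1.0000/(1)·0.9990^2·0.0450^0 = +0.997976
  k=1: (−1)^1·1.0000/(1)·0.9990^0·0.0450^2 = -0.002024
d^1_{0,0}(0.09) = +0.997976 -0.002024 = +0.995953
|D^1_{0,0}|² = |d^1_{0,0}(β)|² = (+0.995953)² = 0.991922 (the z-rotation phases have unit modulus)

P=0.9919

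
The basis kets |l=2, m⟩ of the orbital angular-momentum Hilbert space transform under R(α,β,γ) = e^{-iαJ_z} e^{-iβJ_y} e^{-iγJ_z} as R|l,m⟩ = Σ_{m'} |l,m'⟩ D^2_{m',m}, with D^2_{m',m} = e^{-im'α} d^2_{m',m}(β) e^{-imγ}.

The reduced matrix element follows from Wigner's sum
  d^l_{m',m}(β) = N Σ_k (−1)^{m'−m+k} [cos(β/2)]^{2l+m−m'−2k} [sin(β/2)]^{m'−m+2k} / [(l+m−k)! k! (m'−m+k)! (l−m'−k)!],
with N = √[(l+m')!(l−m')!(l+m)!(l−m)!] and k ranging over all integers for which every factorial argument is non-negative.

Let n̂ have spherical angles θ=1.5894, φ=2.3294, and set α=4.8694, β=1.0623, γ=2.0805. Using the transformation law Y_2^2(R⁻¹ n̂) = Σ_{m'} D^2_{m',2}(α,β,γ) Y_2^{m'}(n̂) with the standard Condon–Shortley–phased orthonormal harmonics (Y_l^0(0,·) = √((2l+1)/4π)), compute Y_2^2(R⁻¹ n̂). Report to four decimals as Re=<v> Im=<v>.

Need the full column D^2_{m',2} for m'=−2..2 at α=4.8694, β=1.0623, γ=2.0805.
cos(β/2)=0.862225, sin(β/2)=0.506525
d^2_{-2,2}: single k=4 term ⇒ +0.065827;  D = +0.050118-0.042677i
d^2_{-1,2}: single k=3 term ⇒ +0.224106;  D = +0.170187+0.145808i
d^2_{0,2}: single k=2 term ⇒ +0.467218;  D = -0.244762+0.397975i
d^2_{1,2}: single k=1 term ⇒ +0.649371;  D = -0.599523-0.249511i
d^2_{2,2}: single k=0 term ⇒ +0.552691;  D = +0.129962-0.537194i
Y_2^{m'}(θ=1.5894,φ=2.3294) and Σ D·Y over m':
  (+0.0501-0.0427i)·(-0.0207+0.3856i)  (+0.1702+0.1458i)·(+0.0099+0.0104i)  (-0.2448+0.3980i)·(-0.3151+0.0000i)  (-0.5995-0.2495i)·(-0.0099+0.0104i)  (+0.1300-0.5372i)·(-0.0207-0.3856i)
Y_2^2(R⁻¹ n̂) = -0.108598-0.144751i

Re=-0.1086 Im=-0.1448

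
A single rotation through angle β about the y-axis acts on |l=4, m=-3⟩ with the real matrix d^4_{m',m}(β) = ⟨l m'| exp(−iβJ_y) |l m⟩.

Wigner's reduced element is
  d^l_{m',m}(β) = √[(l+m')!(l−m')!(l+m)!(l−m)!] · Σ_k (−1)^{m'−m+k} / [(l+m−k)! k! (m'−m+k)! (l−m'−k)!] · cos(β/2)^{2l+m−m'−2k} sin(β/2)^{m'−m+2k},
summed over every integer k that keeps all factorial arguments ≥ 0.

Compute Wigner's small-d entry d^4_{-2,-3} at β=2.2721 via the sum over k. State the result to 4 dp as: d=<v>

d=0.1030

d^4_{-2,-3}(β=2.2721) via Wigner's sum:
With c≡cos(β/2)=0.421180 and s≡sin(β/2)=0.906977, N=[2·720·1·5040]^{1/2}=2693.993318
The bounds max(0,m−m')=0 and min(l+m,l−m')=1 give 2 terms
  k=0: (−1)^1·2693.9933/(720)·0.4212^7·0.9070^1 = -0.007979
  k=1: (−1)^2·2693.9933/(240)·0.4212^5·0.9070^3 = +0.110998
d^4_{-2,-3}(2.2721) = -0.007979 +0.110998 = +0.103019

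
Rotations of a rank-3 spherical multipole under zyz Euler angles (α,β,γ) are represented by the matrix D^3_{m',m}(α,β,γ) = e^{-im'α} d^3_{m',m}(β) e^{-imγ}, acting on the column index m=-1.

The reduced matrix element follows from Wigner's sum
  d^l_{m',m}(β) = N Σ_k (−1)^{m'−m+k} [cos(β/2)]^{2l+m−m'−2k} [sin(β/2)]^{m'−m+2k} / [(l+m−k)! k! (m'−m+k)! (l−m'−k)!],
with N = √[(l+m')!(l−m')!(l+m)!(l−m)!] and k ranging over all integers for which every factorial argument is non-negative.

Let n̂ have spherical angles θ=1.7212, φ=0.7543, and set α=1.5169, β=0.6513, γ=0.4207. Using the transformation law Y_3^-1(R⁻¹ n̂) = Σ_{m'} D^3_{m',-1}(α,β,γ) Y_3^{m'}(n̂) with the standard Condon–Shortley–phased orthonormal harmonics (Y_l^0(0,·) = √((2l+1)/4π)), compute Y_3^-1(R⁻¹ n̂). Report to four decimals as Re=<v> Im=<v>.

Need the full column D^3_{m',-1} for m'=−3..3 at α=1.5169, β=0.6513, γ=0.4207.
cos(β/2)=0.947443, sin(β/2)=0.319925
d^3_{-3,-1}: single k=2 term ⇒ +0.319414;  D = +0.081810-0.308759i
d^3_{-2,-1}: k∈[1..2] ⇒ +0.772348 -0.176130 = +0.596219;  D = -0.567268-0.183532i
d^3_{-1,-1}: k∈[0..2] ⇒ +0.723300 -0.659778 +0.056422 = +0.119944;  D = -0.043016+0.111965i
d^3_{0,-1}: k∈[0..2] ⇒ -0.846065 +0.289411 -0.011000 = -0.567654;  D = -0.518157-0.231830i
d^3_{1,-1}: k∈[0..2] ⇒ +0.494833 -0.075229 +0.001072 = +0.420676;  D = +0.192240-0.374182i
d^3_{2,-1}: k∈[0..1] ⇒ -0.176130 +0.010041 = -0.166088;  D = +0.143429+0.083747i
d^3_{3,-1}: single k=0 term ⇒ +0.036420;  D = -0.020032+0.030416i
Y_3^{m'}(θ=1.7212,φ=0.7543) and Σ D·Y over m':
  (+0.0818-0.3088i)·(-0.2573-0.3105i)  (-0.5673-0.1835i)·(-0.0093+0.1494i)  (-0.0430+0.1120i)·(-0.2067+0.1942i)  (-0.5182-0.2318i)·(+0.1615+0.0000i)  (+0.1922-0.3742i)·(+0.2067+0.1942i)  (+0.1434+0.0837i)·(-0.0093-0.1494i)  (-0.0200+0.0304i)·(+0.2573-0.3105i)
Y_3^-1(R⁻¹ n̂) = -0.052848-0.146093i

Re=-0.0528 Im=-0.1461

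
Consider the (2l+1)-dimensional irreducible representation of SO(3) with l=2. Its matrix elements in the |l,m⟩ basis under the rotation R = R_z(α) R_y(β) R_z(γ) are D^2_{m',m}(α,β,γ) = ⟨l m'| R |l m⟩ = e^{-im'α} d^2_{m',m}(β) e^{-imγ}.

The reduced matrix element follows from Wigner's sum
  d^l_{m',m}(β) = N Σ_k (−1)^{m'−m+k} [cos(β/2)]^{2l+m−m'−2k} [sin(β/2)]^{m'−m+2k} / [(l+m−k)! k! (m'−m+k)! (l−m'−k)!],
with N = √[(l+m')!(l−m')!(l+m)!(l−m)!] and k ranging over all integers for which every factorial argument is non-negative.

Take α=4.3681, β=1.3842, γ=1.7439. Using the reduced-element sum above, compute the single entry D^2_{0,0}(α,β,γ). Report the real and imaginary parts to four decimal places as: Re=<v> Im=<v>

Re=-0.4484 Im=0.0000

First d^2_{0,0}(β=1.3842), then the phase factors e^{-i(0)α} and e^{-i(0)γ}:
With c≡cos(β/2)=0.769908 and s≡sin(β/2)=0.638155, N=[2·2·2·2]^{1/2}=4.000000
k∈{0,1,2} keeps every argument non-negative
  k=0: (−1)^0·4.0000/(4)·0.7699^4·0.6382^0 = +0.351362
  k=1: (−1)^1·4.0000/(1)·0.7699^2·0.6382^2 = -0.965584
  k=2: (−1)^2·4.0000/(4)·0.7699^0·0.6382^4 = +0.165846
d^2_{0,0}(1.3842) = +0.351362 -0.965584 +0.165846 = -0.448376
Phases: e^{-i·(0)·4.3681}=+1.000000+0.000000i, e^{-i·(0)·1.7439}=+1.000000+0.000000i ⇒ D=-0.448376+0.000000i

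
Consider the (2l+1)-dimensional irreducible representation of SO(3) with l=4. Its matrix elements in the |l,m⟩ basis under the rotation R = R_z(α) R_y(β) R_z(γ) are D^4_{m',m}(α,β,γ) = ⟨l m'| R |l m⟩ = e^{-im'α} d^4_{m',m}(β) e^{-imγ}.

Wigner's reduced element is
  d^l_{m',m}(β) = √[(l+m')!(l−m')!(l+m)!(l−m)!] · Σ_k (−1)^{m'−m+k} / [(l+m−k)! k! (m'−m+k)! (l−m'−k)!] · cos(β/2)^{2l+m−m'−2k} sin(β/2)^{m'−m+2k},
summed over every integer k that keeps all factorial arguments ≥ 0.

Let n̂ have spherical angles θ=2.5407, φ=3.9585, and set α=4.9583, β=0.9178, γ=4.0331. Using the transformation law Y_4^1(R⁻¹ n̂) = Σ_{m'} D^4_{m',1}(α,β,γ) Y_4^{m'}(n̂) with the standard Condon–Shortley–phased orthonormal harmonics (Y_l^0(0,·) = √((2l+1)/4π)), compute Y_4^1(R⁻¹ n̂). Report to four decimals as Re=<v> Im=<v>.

Need the full column D^4_{m',1} for m'=−4..4 at α=4.9583, β=0.9178, γ=4.0331.
cos(β/2)=0.896540, sin(β/2)=0.442962
d^4_{-4,1}: single k=5 term ⇒ +0.091968;  D = -0.091578-0.008462i
d^4_{-3,1}: k∈[4..5] ⇒ +0.329052 -0.048196 = +0.280856;  D = -0.043018-0.277542i
d^4_{-2,1}: k∈[3..5] ⇒ +0.711974 -0.260705 +0.012728 = +0.463997;  D = +0.427427-0.180555i
d^4_{-1,1}: k∈[2..5] ⇒ +1.018948 -0.746220 +0.091082 -0.001482 = +0.362327;  D = +0.218003+0.289406i
d^4_{0,1}: k∈[1..4] ⇒ +0.922296 -1.350875 +0.329768 -0.013417 = -0.112228;  D = +0.070506-0.087315i
d^4_{1,1}: k∈[0..3] ⇒ +0.417406 -1.528423 +0.746220 -0.060721 = -0.425517;  D = +0.386179+0.178691i
d^4_{2,1}: k∈[0..2] ⇒ -0.874967 +1.067961 -0.173803 = +0.019191;  D = +0.003577-0.018854i
d^4_{3,1}: k∈[0..1] ⇒ +0.808765 -0.329052 = +0.479713;  D = +0.478894-0.028020i
d^4_{4,1}: single k=0 term ⇒ -0.376741;  D = -0.112901-0.359426i
Y_4^{m'}(θ=2.5407,φ=3.9585) and Σ D·Y over m':
  (-0.0916-0.0085i)·(-0.0449+0.0057i)  (-0.0430-0.2775i)·(-0.1438-0.1189i)  (+0.4274-0.1806i)·(-0.0253-0.4015i)  (+0.2180+0.2894i)·(+0.2661-0.2835i)  (+0.0705-0.0873i)·(-0.1280+0.0000i)  (+0.3862+0.1787i)·(-0.2661-0.2835i)  (+0.0036-0.0189i)·(-0.0253+0.4015i)  (+0.4789-0.0280i)·(+0.1438-0.1189i)  (-0.1129-0.3594i)·(-0.0449-0.0057i)
Y_4^1(R⁻¹ n̂) = +0.048960-0.295076i

Re=0.0490 Im=-0.2951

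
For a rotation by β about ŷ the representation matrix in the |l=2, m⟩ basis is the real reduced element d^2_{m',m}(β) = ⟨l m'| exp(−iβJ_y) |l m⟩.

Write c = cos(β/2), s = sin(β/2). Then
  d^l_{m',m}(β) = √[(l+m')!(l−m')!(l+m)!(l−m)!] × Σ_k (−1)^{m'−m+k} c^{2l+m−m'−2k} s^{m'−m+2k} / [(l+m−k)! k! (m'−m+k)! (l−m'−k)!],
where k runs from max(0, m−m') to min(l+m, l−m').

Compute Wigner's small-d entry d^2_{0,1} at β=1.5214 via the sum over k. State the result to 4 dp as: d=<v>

d=0.0604

d^2_{0,1}(β=1.5214) via Wigner's sum:
With c≡cos(β/2)=0.724354 and s≡sin(β/2)=0.689429, N=[2·2·6·1]^{1/2}=4.898979
Admissible k: 1..2 (factorial args all ≥0)
  k=1: (−1)^0·4.8990/(2)·0.7244^3·0.6894^1 = +0.641825
  k=2: (−1)^1·4.8990/(2)·0.7244^1·0.6894^3 = -0.581426
d^2_{0,1}(1.5214) = +0.641825 -0.581426 = +0.060400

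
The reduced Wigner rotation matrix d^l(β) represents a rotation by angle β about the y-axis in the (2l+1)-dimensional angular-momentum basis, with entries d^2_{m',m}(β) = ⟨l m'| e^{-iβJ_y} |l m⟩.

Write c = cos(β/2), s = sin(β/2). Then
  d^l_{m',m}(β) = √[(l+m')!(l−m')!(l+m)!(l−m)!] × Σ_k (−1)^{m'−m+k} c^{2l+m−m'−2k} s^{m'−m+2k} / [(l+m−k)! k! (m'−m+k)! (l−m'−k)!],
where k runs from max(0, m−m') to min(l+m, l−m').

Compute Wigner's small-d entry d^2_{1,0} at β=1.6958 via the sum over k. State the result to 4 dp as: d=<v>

d=0.1515

d^2_{1,0}(β=1.6958) via Wigner's sum:
Half-angle: c=0.661559, s=0.749893. N=√(6·1·2·2)=4.898979
The bounds max(0,m−m')=0 and min(l+m,l−m')=1 give 2 terms
  k=0: (−1)^1·4.8990/(2)·0.6616^3·0.7499^1 = -0.531840
  k=1: (−1)^2·4.8990/(2)·0.6616^1·0.7499^3 = +0.683348
d^2_{1,0}(1.6958) = -0.531840 +0.683348 = +0.151508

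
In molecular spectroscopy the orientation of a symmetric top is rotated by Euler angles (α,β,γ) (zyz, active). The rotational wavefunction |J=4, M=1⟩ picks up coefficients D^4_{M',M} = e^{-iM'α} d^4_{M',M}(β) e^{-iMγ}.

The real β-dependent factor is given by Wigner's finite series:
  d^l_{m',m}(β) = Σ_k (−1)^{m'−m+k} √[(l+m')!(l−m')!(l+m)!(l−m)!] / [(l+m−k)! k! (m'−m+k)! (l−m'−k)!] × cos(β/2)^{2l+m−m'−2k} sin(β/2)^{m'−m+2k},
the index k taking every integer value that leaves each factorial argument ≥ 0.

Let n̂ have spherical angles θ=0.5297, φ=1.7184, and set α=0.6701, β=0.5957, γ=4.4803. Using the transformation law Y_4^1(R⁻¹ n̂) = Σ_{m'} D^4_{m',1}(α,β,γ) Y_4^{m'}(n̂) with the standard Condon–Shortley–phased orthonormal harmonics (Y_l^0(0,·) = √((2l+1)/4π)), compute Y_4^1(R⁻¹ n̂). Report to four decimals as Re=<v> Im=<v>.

Re=0.3124 Im=0.3176

Need the full column D^4_{m',1} for m'=−4..4 at α=0.6701, β=0.5957, γ=4.4803.
cos(β/2)=0.955970, sin(β/2)=0.293466
d^4_{-4,1}: single k=5 term ⇒ +0.014230;  D = -0.003232-0.013858i
d^4_{-3,1}: k∈[4..5] ⇒ +0.081945 -0.004633 = +0.077312;  D = -0.060522-0.048106i
d^4_{-2,1}: k∈[3..5] ⇒ +0.285369 -0.040339 +0.000760 = +0.245790;  D = -0.245790-0.000367i
d^4_{-1,1}: k∈[2..5] ⇒ +0.657323 -0.185834 +0.008756 -0.000055 = +0.480190;  D = -0.376798+0.297667i
d^4_{0,1}: k∈[1..4] ⇒ +0.957593 -0.541450 +0.051025 -0.000801 = +0.466367;  D = -0.107269+0.453863i
d^4_{1,1}: k∈[0..3] ⇒ +0.697514 -0.985985 +0.185834 -0.005838 = -0.108474;  D = -0.046008-0.098234i
d^4_{2,1}: k∈[0..2] ⇒ -0.908452 +0.428054 -0.026893 = -0.507291;  D = -0.453953-0.226431i
d^4_{3,1}: k∈[0..1] ⇒ +0.521734 -0.081945 = +0.439789;  D = +0.430363-0.090566i
d^4_{4,1}: single k=0 term ⇒ -0.151003;  D = -0.096501+0.116145i
Y_4^{m'}(θ=0.5297,φ=1.7184) and Σ D·Y over m':
  (-0.0032-0.0139i)·(+0.0240-0.0161i)  (-0.0605-0.0481i)·(+0.0597+0.1259i)  (-0.2458-0.0004i)·(-0.3442+0.1047i)  (-0.3768+0.2977i)·(-0.0671-0.4515i)  (-0.1073+0.4539i)·(+0.0073+0.0000i)  (-0.0460-0.0982i)·(+0.0671-0.4515i)  (-0.4540-0.2264i)·(-0.3442-0.1047i)  (+0.4304-0.0906i)·(-0.0597+0.1259i)  (-0.0965+0.1161i)·(+0.0240+0.0161i)
Y_4^1(R⁻¹ n̂) = +0.312354+0.317558i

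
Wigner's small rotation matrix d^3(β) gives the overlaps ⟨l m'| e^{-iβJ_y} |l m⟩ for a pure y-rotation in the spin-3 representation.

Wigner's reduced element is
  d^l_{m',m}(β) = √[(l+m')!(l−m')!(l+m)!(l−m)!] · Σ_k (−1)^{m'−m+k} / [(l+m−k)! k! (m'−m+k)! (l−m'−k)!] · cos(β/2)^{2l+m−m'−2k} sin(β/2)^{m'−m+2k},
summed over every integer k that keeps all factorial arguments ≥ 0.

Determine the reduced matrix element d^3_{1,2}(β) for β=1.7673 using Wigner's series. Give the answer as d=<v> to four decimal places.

d=-0.4947

d^3_{1,2}(β=1.7673) via Wigner's sum:
Half-angle: c=0.634334, s=0.773059. N=√(24·2·120·1)=75.894664
The bounds max(0,m−m')=1 and min(l+m,l−m')=2 give 2 terms
  k=1: (−1)^0·75.8947/(24)·0.6343^5·0.7731^1 = +0.251074
  k=2: (−1)^1·75.8947/(12)·0.6343^3·0.7731^3 = -0.745799
d^3_{1,2}(1.7673) = +0.251074 -0.745799 = -0.494725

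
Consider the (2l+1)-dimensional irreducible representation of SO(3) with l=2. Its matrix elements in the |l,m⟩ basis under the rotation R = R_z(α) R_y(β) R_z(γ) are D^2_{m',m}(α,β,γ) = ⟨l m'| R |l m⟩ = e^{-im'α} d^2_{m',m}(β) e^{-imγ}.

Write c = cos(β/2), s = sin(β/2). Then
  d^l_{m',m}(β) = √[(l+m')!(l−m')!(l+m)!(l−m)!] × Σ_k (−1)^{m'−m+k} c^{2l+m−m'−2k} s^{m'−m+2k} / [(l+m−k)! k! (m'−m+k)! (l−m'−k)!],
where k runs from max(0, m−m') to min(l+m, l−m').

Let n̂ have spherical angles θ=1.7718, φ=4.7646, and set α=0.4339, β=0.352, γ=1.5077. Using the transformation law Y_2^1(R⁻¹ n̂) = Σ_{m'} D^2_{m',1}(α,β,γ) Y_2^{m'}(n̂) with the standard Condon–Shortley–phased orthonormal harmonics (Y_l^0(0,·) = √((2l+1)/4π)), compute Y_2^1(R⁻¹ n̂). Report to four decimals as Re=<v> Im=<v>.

Need the full column D^2_{m',1} for m'=−2..2 at α=0.4339, β=0.352, γ=1.5077.
cos(β/2)=0.984552, sin(β/2)=0.175093
d^2_{-2,1}: single k=3 term ⇒ +0.010570;  D = +0.008479-0.006311i
d^2_{-1,1}: k∈[2..3] ⇒ +0.089153 -0.000940 = +0.088213;  D = +0.042059-0.077541i
d^2_{0,1}: k∈[1..2] ⇒ +0.409317 -0.012946 = +0.396371;  D = +0.024993-0.395583i
d^2_{1,1}: k∈[0..1] ⇒ +0.939625 -0.089153 = +0.850472;  D = -0.308181-0.792671i
d^2_{2,1}: single k=0 term ⇒ -0.334206;  D = +0.240837+0.231713i
Y_2^{m'}(θ=1.7718,φ=4.7646) and Σ D·Y over m':
  (+0.0085-0.0063i)·(-0.3689+0.0387i)  (+0.0421-0.0775i)·(-0.0079-0.1509i)  (+0.0250-0.3956i)·(-0.2777+0.0000i)  (-0.3082-0.7927i)·(+0.0079-0.1509i)  (+0.2408+0.2317i)·(-0.3689-0.0387i)
Y_2^1(R⁻¹ n̂) = -0.223804+0.052246i

Re=-0.2238 Im=0.0522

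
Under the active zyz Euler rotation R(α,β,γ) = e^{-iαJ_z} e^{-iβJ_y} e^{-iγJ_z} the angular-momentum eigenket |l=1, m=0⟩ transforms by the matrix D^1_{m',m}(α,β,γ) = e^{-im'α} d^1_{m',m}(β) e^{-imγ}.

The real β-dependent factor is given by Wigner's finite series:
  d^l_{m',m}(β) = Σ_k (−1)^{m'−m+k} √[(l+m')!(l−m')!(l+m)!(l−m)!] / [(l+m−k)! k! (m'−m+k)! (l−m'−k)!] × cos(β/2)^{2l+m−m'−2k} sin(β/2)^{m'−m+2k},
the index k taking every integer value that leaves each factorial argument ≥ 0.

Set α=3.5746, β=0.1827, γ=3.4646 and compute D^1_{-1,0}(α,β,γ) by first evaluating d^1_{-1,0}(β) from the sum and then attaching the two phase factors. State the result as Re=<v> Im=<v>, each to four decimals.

D^1_{-1,0}(3.5746,0.1827,3.4646) = e^{-i·-1·3.5746}·d^1_{-1,0}(0.1827)·e^{-i·0·3.4646}. Compute d first:
With c≡cos(β/2)=0.995830 and s≡sin(β/2)=0.091223, N=[1·2·1·1]^{1/2}=1.414214
The bounds max(0,m−m')=1 and min(l+m,l−m')=1 give 1 term
  k=1: (−1)^0·1.4142/(1)·0.9958^1·0.0912^1 = +0.128471
d^1_{-1,0}(0.1827) = +0.128471
Phases: e^{-i·(-1)·3.5746}=-0.907708-0.419602i, e^{-i·(0)·3.4646}=+1.000000+0.000000i ⇒ D=-0.116614-0.053907i

Re=-0.1166 Im=-0.0539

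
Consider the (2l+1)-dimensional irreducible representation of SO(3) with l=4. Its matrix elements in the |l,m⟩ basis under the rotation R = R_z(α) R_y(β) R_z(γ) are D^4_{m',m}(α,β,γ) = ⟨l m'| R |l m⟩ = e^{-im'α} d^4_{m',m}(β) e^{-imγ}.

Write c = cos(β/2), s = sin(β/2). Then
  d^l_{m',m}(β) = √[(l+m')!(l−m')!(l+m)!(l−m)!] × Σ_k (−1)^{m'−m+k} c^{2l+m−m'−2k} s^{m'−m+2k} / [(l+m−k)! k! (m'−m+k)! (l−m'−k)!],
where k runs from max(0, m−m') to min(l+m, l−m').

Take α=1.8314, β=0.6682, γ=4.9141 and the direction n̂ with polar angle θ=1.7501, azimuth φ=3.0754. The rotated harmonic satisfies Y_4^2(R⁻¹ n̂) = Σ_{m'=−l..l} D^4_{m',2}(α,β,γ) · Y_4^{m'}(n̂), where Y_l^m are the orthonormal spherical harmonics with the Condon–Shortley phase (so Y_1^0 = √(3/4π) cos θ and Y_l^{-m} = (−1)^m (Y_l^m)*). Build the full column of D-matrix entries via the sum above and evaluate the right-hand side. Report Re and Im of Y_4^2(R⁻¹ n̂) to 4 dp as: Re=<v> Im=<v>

Need the full column D^4_{m',2} for m'=−4..4 at α=1.8314, β=0.6682, γ=4.9141.
cos(β/2)=0.944706, sin(β/2)=0.327919
d^4_{-4,2}: single k=6 term ⇒ +0.005872;  D = -0.004713-0.003502i
d^4_{-3,2}: k∈[5..6] ⇒ +0.035885 -0.001441 = +0.034443;  D = -0.012724+0.032007i
d^4_{-2,2}: k∈[4..6] ⇒ +0.138148 -0.013316 +0.000134 = +0.124966;  D = +0.124100+0.014685i
d^4_{-1,2}: k∈[3..5] ⇒ +0.375230 -0.067816 +0.001634 = +0.309049;  D = -0.043988-0.305902i
d^4_{0,2}: k∈[2..4] ⇒ +0.725160 -0.232993 +0.010527 = +0.502695;  D = -0.462340+0.197342i
d^4_{1,2}: k∈[1..3] ⇒ +0.934284 -0.562846 +0.045210 = +0.416649;  D = +0.256778+0.328119i
d^4_{2,2}: k∈[0..2] ⇒ +0.634414 -0.917264 +0.138148 = -0.144702;  D = -0.087129+0.115529i
d^4_{3,2}: k∈[0..1] ⇒ -0.823961 +0.297830 = -0.526131;  D = +0.487506+0.197868i
d^4_{4,2}: single k=0 term ⇒ +0.404475;  D = -0.050412+0.401321i
Y_4^{m'}(θ=1.7501,φ=3.0754) and Σ D·Y over m':
  (-0.0047-0.0035i)·(+0.4004+0.1086i)  (-0.0127+0.0320i)·(+0.2085+0.0420i)  (+0.1241+0.0147i)·(-0.2496-0.0332i)  (-0.0440-0.3059i)·(-0.2301-0.0153i)  (-0.4623+0.1973i)·(+0.2202+0.0000i)  (+0.2568+0.3281i)·(+0.2301-0.0153i)  (-0.0871+0.1155i)·(-0.2496+0.0332i)  (+0.4875+0.1979i)·(-0.2085+0.0420i)  (-0.0504+0.4013i)·(+0.4004-0.1086i)
Y_4^2(R⁻¹ n̂) = -0.136890+0.296130i

Re=-0.1369 Im=0.2961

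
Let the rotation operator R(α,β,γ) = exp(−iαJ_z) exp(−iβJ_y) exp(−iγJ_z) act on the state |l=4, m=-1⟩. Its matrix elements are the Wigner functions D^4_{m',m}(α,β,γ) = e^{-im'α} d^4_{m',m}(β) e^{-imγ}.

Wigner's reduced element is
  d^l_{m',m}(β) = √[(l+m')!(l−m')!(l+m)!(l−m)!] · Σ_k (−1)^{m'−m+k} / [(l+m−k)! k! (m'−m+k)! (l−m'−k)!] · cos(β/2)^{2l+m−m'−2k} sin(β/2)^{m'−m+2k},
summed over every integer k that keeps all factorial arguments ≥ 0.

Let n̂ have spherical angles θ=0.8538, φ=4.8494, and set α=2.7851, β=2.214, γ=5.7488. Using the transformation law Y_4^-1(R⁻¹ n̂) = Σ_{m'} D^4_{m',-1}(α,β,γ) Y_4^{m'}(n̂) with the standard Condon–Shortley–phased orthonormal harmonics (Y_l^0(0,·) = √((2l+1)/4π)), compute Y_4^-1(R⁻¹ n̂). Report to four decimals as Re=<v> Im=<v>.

Need the full column D^4_{m',-1} for m'=−4..4 at α=2.7851, β=2.214, γ=5.7488.
cos(β/2)=0.447347, sin(β/2)=0.894361
d^4_{-4,-1}: single k=3 term ⇒ +0.095908;  D = -0.036424-0.088722i
d^4_{-3,-1}: k∈[2..3] ⇒ +0.050882 -0.338958 = -0.288077;  D = -0.009524-0.287919i
d^4_{-2,-1}: k∈[1..3] ⇒ +0.013604 -0.271872 +0.724454 = +0.466186;  D = +0.148161-0.442015i
d^4_{-1,-1}: k∈[0..3] ⇒ +0.001604 -0.096157 +0.768685 -1.024152 = -0.350020;  D = +0.220068-0.272184i
d^4_{0,-1}: k∈[0..3] ⇒ -0.014340 +0.343894 -1.374555 +0.915689 = -0.129311;  D = -0.111283+0.065860i
d^4_{1,-1}: k∈[0..3] ⇒ +0.064105 -0.768685 +1.536228 -0.409356 = +0.422291;  D = -0.415627+0.074727i
d^4_{2,-1}: k∈[0..2] ⇒ -0.181248 +1.086681 -0.868699 = +0.036734;  D = +0.036150+0.006526i
d^4_{3,-1}: k∈[0..1] ⇒ +0.338958 -0.812896 = -0.473937;  D = +0.407691+0.241670i
d^4_{4,-1}: single k=0 term ⇒ -0.383345;  D = -0.240809-0.298269i
Y_4^{m'}(θ=0.8538,φ=4.8494) and Σ D·Y over m':
  (-0.0364-0.0887i)·(+0.1219-0.0744i)  (-0.0095-0.2879i)·(-0.1408-0.3229i)  (+0.1482-0.4420i)·(-0.3701+0.1040i)  (+0.2201-0.2722i)·(+0.0007+0.0053i)  (-0.1113+0.0659i)·(-0.3627+0.0000i)  (-0.4156+0.0747i)·(-0.0007+0.0053i)  (+0.0361+0.0065i)·(-0.3701-0.1040i)  (+0.4077+0.2417i)·(+0.1408-0.3229i)  (-0.2408-0.2983i)·(+0.1219+0.0744i)
Y_4^-1(R⁻¹ n̂) = +0.045887+0.031224i

Re=0.0459 Im=0.0312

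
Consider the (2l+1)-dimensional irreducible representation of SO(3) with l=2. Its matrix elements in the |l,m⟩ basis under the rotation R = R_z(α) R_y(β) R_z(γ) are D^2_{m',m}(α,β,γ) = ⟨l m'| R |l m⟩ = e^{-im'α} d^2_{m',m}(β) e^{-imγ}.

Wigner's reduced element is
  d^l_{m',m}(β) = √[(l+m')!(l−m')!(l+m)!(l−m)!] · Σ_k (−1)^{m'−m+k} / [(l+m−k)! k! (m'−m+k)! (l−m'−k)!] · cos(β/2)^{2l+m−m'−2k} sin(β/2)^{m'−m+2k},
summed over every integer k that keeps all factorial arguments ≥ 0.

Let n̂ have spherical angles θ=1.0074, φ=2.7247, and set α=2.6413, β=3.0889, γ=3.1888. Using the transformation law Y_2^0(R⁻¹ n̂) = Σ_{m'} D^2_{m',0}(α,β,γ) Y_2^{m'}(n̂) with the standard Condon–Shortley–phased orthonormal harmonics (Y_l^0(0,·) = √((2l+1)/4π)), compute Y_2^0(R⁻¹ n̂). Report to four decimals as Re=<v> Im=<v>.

Re=-0.0892 Im=0.0000

Need the full column D^2_{m',0} for m'=−2..2 at α=2.6413, β=3.0889, γ=3.1888.
cos(β/2)=0.026343, sin(β/2)=0.999653
d^2_{-2,0}: single k=2 term ⇒ +0.001699;  D = +0.000917-0.001430i
d^2_{-1,0}: k∈[1..2] ⇒ +0.000045 -0.064460 = -0.064416;  D = +0.056521-0.030899i
d^2_{0,0}: k∈[0..2] ⇒ +0.000000 -0.002774 +0.998613 = +0.995839;  D = +0.995839+0.000000i
d^2_{1,0}: k∈[0..1] ⇒ -0.000045 +0.064460 = +0.064416;  D = -0.056521-0.030899i
d^2_{2,0}: single k=0 term ⇒ +0.001699;  D = +0.000917+0.001430i
Y_2^{m'}(θ=1.0074,φ=2.7247) and Σ D·Y over m':
  (+0.0009-0.0014i)·(+0.1856+0.2044i)  (+0.0565-0.0309i)·(-0.3189-0.1412i)  (+0.9958+0.0000i)·(-0.0455+0.0000i)  (-0.0565-0.0309i)·(+0.3189-0.1412i)  (+0.0009+0.0014i)·(+0.1856-0.2044i)
Y_2^0(R⁻¹ n̂) = -0.089191+0.000000i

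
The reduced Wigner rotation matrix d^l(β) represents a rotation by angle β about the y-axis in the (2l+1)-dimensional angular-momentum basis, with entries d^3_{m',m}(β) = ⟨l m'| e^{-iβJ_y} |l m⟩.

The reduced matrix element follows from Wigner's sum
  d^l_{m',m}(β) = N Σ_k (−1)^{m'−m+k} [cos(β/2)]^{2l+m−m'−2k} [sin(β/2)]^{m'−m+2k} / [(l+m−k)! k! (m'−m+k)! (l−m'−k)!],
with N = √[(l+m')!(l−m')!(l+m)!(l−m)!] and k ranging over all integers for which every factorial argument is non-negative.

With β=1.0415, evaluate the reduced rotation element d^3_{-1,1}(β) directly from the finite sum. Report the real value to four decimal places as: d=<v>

d^3_{-1,1}(β=1.0415) via Wigner's sum:
With c≡cos(β/2)=0.867446 and s≡sin(β/2)=0.497531, N=[2·24·24·2]^{1/2}=48.000000
k: max(0,(1)−(-1))=2 … min(3+(1),3−(-1))=4
  k=2: (−1)^0·48.0000/(8)·0.8674^4·0.4975^2 = +0.840933
  k=3: (−1)^1·48.0000/(6)·0.8674^2·0.4975^4 = -0.368855
  k=4: (−1)^2·48.0000/(48)·0.8674^0·0.4975^6 = +0.015168
d^3_{-1,1}(1.0415) = +0.840933 -0.368855 +0.015168 = +0.487247

d=0.4872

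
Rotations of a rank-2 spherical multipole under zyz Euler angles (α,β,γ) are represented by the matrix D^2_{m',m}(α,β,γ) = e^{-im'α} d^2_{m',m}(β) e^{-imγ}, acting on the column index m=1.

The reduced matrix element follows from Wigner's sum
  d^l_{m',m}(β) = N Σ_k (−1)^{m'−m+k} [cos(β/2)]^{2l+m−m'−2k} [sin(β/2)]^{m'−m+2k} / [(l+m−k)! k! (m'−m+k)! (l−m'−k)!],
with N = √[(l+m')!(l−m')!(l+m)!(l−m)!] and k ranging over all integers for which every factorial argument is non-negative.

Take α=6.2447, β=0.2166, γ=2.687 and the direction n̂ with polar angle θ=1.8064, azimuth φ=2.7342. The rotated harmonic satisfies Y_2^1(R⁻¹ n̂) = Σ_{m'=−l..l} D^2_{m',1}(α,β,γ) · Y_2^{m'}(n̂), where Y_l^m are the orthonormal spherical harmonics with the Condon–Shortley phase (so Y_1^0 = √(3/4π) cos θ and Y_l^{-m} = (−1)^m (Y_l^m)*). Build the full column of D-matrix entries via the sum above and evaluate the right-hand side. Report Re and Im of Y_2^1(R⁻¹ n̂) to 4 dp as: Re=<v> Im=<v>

Re=0.2956 Im=0.0170

Need the full column D^2_{m',1} for m'=−2..2 at α=6.2447, β=0.2166, γ=2.687.
cos(β/2)=0.994141, sin(β/2)=0.108088
d^2_{-2,1}: single k=3 term ⇒ +0.002511;  D = -0.002334-0.000926i
d^2_{-1,1}: k∈[2..3] ⇒ +0.034640 -0.000136 = +0.034503;  D = -0.031559-0.013946i
d^2_{0,1}: k∈[1..2] ⇒ +0.260135 -0.003075 = +0.257060;  D = -0.230953-0.112874i
d^2_{1,1}: k∈[0..1] ⇒ +0.976770 -0.034640 = +0.942130;  D = -0.829904-0.445947i
d^2_{2,1}: single k=0 term ⇒ -0.212399;  D = +0.183092+0.107661i
Y_2^{m'}(θ=1.8064,φ=2.7342) and Σ D·Y over m':
  (-0.0023-0.0009i)·(+0.2506+0.2657i)  (-0.0316-0.0139i)·(+0.1610+0.0695i)  (-0.2310-0.1129i)·(-0.2638+0.0000i)  (-0.8299-0.4459i)·(-0.1610+0.0695i)  (+0.1831+0.1077i)·(+0.2506-0.2657i)
Y_2^1(R⁻¹ n̂) = +0.295566+0.016950i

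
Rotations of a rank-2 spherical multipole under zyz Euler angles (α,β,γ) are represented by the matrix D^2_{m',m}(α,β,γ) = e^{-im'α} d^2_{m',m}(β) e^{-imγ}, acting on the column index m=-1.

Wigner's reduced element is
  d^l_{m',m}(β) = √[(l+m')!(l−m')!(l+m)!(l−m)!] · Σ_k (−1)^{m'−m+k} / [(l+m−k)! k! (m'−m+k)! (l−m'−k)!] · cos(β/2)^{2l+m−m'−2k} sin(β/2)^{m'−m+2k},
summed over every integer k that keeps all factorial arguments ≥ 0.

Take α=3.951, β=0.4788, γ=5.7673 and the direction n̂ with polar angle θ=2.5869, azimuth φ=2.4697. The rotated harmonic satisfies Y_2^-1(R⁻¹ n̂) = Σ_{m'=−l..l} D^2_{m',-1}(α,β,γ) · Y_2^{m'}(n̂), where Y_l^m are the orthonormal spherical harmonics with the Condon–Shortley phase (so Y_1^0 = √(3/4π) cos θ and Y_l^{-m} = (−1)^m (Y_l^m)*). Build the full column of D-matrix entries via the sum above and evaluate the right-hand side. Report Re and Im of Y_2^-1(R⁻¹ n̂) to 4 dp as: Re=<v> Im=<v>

Need the full column D^2_{m',-1} for m'=−2..2 at α=3.951, β=0.4788, γ=5.7673.
cos(β/2)=0.971480, sin(β/2)=0.237120
d^2_{-2,-1}: single k=1 term ⇒ +0.434810;  D = +0.196092+0.388082i
d^2_{-1,-1}: k∈[0..1] ⇒ +0.890710 -0.159193 = +0.731516;  D = -0.700230-0.211646i
d^2_{0,-1}: k∈[0..1] ⇒ -0.532532 +0.031726 = -0.500806;  D = -0.435629+0.247050i
d^2_{1,-1}: k∈[0..1] ⇒ +0.159193 -0.003161 = +0.156032;  D = -0.037923+0.151353i
d^2_{2,-1}: single k=0 term ⇒ -0.025904;  D = +0.013845+0.021893i
Y_2^{m'}(θ=2.5869,φ=2.4697) and Σ D·Y over m':
  (+0.1961+0.3881i)·(+0.0241+0.1044i)  (-0.7002-0.2116i)·(+0.2707+0.2153i)  (-0.4356+0.2471i)·(+0.3683+0.0000i)  (-0.0379+0.1514i)·(-0.2707+0.2153i)  (+0.0138+0.0219i)·(+0.0241-0.1044i)
Y_2^-1(R⁻¹ n̂) = -0.359925-0.137281i

Re=-0.3599 Im=-0.1373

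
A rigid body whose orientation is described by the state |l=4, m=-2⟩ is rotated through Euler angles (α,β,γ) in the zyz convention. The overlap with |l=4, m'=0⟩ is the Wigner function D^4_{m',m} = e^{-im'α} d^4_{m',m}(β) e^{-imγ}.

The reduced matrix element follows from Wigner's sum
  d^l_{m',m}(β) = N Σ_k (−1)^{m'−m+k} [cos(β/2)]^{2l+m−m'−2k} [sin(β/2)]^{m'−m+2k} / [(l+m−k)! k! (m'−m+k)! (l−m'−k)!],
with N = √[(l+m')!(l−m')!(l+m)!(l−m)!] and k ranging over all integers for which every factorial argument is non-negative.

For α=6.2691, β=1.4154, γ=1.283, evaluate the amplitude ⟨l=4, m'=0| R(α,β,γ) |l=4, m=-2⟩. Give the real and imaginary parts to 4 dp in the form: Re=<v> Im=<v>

Re=0.2694 Im=-0.1748

D^4_{0,-2}(6.2691,1.4154,1.283) = e^{-i·0·6.2691}·d^4_{0,-2}(1.4154)·e^{-i·-2·1.283}. Compute d first:
With c≡cos(β/2)=0.759859 and s≡sin(β/2)=0.650088, N=[24·24·2·720]^{1/2}=910.735966
k∈{0,1,2} keeps every argument non-negative
  k=0: (−1)^2·910.7360/(96)·0.7599^6·0.6501^2 = +0.771727
  k=1: (−1)^3·910.7360/(36)·0.7599^4·0.6501^4 = -1.506296
  k=2: (−1)^4·910.7360/(96)·0.7599^2·0.6501^6 = +0.413447
d^4_{0,-2}(1.4154) = +0.771727 -1.506296 +0.413447 = -0.321122
Phases: e^{-i·(0)·6.2691}=+1.000000+0.000000i, e^{-i·(-2)·1.283}=-0.838870+0.544332i ⇒ D=+0.269380-0.174797i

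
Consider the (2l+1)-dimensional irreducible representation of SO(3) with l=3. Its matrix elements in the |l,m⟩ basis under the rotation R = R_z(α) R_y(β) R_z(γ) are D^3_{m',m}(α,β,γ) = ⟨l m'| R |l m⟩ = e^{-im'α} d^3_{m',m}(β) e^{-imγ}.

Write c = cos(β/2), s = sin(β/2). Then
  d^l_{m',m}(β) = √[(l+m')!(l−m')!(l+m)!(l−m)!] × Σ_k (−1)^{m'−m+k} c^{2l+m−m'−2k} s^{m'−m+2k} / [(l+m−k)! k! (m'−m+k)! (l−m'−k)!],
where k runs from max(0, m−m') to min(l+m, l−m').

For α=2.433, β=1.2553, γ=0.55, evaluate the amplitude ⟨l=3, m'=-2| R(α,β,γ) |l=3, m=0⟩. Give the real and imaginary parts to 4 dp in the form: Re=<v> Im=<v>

Re=0.0588 Im=-0.3795

Split into d^3_{-2,0}(β=1.2553) × two z-phases.
c=cos(1.2553/2)=0.809410, s=sin(1.2553/2)=0.587244; N=√[1·120·6·6]=65.726707
k: max(0,(0)−(-2))=2 … min(3+(0),3−(-2))=3
  k=2: (−1)^0·65.7267/(12)·0.8094^4·0.5872^2 = +0.810722
  k=3: (−1)^1·65.7267/(12)·0.8094^2·0.5872^4 = -0.426749
d^3_{-2,0}(1.2553) = +0.810722 -0.426749 = +0.383973
D = (+0.153008-0.988225i)·(+0.383973)·(+1.000000+0.000000i) = +0.058751-0.379452i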